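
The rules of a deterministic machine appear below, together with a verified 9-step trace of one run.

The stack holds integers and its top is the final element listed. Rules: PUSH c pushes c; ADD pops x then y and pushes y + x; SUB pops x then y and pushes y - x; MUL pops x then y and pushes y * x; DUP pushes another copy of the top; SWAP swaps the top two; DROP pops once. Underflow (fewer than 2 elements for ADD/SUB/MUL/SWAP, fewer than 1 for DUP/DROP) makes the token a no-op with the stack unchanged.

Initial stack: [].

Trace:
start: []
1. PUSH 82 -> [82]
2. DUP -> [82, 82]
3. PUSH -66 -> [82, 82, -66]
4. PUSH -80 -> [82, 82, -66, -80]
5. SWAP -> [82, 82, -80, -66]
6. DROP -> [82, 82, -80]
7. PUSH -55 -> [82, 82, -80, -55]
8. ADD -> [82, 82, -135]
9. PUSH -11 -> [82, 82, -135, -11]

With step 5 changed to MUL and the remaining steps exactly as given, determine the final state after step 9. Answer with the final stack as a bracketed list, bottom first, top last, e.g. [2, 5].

(re-executing from step 5 with the substitution; state before step 5: [82, 82, -66, -80])
5. MUL -> [82, 82, 5280]
6. DROP -> [82, 82]
7. PUSH -55 -> [82, 82, -55]
8. ADD -> [82, 27]
9. PUSH -11 -> [82, 27, -11]

[82, 27, -11]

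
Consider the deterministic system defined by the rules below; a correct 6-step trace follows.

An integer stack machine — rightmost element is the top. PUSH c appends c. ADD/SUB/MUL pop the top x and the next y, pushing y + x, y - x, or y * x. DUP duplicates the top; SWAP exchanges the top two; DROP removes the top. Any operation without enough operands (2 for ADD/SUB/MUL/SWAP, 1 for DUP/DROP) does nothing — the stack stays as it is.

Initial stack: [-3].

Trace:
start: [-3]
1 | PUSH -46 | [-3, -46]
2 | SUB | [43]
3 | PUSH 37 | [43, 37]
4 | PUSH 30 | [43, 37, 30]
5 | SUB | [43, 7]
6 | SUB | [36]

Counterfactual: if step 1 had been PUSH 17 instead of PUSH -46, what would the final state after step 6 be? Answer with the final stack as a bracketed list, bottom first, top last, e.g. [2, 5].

(re-executing from step 1 with the substitution; state before step 1: [-3])
1 | PUSH 17 | [-3, 17]
2 | SUB | [-20]
3 | PUSH 37 | [-20, 37]
4 | PUSH 30 | [-20, 37, 30]
5 | SUB | [-20, 7]
6 | SUB | [-27]

[-27]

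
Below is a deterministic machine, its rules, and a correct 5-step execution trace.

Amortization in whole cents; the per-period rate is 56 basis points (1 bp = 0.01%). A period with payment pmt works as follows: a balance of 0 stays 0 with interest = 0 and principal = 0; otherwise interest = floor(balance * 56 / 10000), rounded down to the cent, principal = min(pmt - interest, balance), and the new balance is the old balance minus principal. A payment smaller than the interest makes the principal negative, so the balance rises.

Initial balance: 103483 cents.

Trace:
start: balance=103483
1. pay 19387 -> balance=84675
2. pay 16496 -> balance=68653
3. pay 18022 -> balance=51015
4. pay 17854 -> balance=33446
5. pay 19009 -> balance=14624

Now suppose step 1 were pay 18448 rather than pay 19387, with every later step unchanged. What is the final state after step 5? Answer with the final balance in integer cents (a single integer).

15583

(re-executing from step 1 with the substitution; state before step 1: balance=103483)
1. pay 18448 -> balance=85614
2. pay 16496 -> balance=69597
3. pay 18022 -> balance=51964
4. pay 17854 -> balance=34400
5. pay 19009 -> balance=15583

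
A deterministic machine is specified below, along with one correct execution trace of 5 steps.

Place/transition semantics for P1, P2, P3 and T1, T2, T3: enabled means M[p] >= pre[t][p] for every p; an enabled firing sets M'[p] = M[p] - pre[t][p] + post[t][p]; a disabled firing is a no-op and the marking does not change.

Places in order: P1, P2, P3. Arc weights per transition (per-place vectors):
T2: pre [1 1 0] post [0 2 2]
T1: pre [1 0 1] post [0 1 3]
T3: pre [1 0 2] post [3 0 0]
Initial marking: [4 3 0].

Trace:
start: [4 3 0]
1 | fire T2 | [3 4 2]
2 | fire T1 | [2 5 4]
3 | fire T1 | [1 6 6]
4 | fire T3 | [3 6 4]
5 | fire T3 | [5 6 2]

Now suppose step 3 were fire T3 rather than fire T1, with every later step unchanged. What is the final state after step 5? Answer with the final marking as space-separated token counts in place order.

(re-executing from step 3 with the substitution; state before step 3: [2 5 4])
3 | fire T3 | [4 5 2]
4 | fire T3 | [6 5 0]
5 | fire T3 | [6 5 0]

6 5 0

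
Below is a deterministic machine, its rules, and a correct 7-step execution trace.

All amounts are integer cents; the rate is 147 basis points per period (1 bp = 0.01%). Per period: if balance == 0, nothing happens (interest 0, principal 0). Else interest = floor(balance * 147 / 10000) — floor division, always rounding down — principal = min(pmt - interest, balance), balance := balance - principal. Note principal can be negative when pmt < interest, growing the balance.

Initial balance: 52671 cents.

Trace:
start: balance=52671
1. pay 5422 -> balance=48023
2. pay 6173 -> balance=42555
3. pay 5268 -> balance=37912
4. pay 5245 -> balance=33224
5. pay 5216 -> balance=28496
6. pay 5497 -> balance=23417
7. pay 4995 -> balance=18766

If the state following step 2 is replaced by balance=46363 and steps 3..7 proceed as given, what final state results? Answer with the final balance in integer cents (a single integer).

22863

state after step 2 := balance=46363
3. pay 5268 -> balance=41776
4. pay 5245 -> balance=37145
5. pay 5216 -> balance=32475
6. pay 5497 -> balance=27455
7. pay 4995 -> balance=22863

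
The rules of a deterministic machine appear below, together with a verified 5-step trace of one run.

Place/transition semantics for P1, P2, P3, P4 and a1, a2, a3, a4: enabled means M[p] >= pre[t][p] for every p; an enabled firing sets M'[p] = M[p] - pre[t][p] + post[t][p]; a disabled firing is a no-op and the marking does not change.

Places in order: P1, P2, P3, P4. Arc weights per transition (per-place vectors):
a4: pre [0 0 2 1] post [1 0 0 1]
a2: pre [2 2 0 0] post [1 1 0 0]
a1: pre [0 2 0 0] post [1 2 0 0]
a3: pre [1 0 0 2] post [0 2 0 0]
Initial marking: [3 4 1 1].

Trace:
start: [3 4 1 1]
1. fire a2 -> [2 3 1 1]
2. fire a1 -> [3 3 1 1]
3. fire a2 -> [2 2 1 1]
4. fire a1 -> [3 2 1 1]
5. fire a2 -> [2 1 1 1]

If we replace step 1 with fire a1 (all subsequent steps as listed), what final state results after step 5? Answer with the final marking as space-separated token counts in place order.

(re-executing from step 1 with the substitution; state before step 1: [3 4 1 1])
1. fire a1 -> [4 4 1 1]
2. fire a1 -> [5 4 1 1]
3. fire a2 -> [4 3 1 1]
4. fire a1 -> [5 3 1 1]
5. fire a2 -> [4 2 1 1]

4 2 1 1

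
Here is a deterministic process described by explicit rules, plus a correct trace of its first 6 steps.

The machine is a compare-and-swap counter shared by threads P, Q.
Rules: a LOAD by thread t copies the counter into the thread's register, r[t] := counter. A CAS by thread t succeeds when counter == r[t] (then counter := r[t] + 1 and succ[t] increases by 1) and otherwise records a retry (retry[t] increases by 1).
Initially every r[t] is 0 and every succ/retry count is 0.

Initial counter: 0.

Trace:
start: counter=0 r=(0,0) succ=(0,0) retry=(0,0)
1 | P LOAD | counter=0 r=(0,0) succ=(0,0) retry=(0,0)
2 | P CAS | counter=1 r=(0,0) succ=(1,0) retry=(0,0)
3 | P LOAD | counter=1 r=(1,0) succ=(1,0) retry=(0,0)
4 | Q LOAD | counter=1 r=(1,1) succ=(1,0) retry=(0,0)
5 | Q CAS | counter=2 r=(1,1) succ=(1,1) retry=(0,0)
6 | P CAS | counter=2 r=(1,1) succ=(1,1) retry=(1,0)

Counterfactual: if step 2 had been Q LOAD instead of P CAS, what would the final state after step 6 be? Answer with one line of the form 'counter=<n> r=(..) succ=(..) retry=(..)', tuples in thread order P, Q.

(re-executing from step 2 with the substitution; state before step 2: counter=0 r=(0,0) succ=(0,0) retry=(0,0))
2 | Q LOAD | counter=0 r=(0,0) succ=(0,0) retry=(0,0)
3 | P LOAD | counter=0 r=(0,0) succ=(0,0) retry=(0,0)
4 | Q LOAD | counter=0 r=(0,0) succ=(0,0) retry=(0,0)
5 | Q CAS | counter=1 r=(0,0) succ=(0,1) retry=(0,0)
6 | P CAS | counter=1 r=(0,0) succ=(0,1) retry=(1,0)

counter=1 r=(0,0) succ=(0,1) retry=(1,0)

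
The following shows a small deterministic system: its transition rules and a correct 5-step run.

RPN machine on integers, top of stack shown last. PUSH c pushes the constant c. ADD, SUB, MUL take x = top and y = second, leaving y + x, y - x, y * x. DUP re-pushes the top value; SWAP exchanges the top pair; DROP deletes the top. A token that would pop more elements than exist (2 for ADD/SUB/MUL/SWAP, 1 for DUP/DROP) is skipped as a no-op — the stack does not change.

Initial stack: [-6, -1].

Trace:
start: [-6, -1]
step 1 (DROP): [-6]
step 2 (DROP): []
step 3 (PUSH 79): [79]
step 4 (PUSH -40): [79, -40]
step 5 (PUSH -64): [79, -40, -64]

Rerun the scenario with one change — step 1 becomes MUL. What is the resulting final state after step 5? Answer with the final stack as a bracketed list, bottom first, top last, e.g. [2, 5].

[79, -40, -64]

(re-executing from step 1 with the substitution; state before step 1: [-6, -1])
step 1 (MUL): [6]
step 2 (DROP): []
step 3 (PUSH 79): [79]
step 4 (PUSH -40): [79, -40]
step 5 (PUSH -64): [79, -40, -64]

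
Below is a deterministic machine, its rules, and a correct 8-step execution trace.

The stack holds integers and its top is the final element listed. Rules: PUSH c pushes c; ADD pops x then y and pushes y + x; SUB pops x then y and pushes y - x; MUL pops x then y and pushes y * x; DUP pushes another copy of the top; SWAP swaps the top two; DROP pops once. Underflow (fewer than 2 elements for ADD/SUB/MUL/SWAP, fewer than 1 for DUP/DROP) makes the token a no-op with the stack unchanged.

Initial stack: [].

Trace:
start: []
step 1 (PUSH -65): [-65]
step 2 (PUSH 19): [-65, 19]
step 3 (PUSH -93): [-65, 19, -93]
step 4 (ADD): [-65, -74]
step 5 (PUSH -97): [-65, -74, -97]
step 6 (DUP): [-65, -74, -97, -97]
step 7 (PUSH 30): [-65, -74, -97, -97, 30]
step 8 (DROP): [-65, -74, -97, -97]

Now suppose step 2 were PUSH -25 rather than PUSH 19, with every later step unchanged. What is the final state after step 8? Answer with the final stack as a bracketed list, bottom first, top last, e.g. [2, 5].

(re-executing from step 2 with the substitution; state before step 2: [-65])
step 2 (PUSH -25): [-65, -25]
step 3 (PUSH -93): [-65, -25, -93]
step 4 (ADD): [-65, -118]
step 5 (PUSH -97): [-65, -118, -97]
step 6 (DUP): [-65, -118, -97, -97]
step 7 (PUSH 30): [-65, -118, -97, -97, 30]
step 8 (DROP): [-65, -118, -97, -97]

[-65, -118, -97, -97]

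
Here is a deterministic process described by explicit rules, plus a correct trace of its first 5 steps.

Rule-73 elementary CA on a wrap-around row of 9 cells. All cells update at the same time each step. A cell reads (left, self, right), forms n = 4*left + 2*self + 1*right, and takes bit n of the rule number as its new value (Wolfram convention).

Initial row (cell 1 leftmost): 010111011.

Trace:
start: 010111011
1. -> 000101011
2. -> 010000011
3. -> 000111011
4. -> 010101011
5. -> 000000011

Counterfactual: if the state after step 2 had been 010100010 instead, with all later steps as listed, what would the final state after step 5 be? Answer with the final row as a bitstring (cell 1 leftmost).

state after step 2 := 010100010
3. -> 000001000
4. -> 111100011
5. -> 000101010

000101010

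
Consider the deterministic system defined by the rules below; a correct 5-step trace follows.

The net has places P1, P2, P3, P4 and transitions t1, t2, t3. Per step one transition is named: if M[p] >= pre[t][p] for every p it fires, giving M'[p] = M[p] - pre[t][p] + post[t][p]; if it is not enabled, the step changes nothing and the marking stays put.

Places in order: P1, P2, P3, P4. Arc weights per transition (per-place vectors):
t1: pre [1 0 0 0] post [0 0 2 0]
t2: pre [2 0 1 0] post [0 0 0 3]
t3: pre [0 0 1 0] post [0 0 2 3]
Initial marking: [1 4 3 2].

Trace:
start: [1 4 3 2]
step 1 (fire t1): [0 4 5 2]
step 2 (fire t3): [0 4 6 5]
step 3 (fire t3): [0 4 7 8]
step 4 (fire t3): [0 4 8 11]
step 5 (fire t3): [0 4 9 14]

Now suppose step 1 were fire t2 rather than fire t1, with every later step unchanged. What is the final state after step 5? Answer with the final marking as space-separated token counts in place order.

(re-executing from step 1 with the substitution; state before step 1: [1 4 3 2])
step 1 (fire t2): [1 4 3 2]
step 2 (fire t3): [1 4 4 5]
step 3 (fire t3): [1 4 5 8]
step 4 (fire t3): [1 4 6 11]
step 5 (fire t3): [1 4 7 14]

1 4 7 14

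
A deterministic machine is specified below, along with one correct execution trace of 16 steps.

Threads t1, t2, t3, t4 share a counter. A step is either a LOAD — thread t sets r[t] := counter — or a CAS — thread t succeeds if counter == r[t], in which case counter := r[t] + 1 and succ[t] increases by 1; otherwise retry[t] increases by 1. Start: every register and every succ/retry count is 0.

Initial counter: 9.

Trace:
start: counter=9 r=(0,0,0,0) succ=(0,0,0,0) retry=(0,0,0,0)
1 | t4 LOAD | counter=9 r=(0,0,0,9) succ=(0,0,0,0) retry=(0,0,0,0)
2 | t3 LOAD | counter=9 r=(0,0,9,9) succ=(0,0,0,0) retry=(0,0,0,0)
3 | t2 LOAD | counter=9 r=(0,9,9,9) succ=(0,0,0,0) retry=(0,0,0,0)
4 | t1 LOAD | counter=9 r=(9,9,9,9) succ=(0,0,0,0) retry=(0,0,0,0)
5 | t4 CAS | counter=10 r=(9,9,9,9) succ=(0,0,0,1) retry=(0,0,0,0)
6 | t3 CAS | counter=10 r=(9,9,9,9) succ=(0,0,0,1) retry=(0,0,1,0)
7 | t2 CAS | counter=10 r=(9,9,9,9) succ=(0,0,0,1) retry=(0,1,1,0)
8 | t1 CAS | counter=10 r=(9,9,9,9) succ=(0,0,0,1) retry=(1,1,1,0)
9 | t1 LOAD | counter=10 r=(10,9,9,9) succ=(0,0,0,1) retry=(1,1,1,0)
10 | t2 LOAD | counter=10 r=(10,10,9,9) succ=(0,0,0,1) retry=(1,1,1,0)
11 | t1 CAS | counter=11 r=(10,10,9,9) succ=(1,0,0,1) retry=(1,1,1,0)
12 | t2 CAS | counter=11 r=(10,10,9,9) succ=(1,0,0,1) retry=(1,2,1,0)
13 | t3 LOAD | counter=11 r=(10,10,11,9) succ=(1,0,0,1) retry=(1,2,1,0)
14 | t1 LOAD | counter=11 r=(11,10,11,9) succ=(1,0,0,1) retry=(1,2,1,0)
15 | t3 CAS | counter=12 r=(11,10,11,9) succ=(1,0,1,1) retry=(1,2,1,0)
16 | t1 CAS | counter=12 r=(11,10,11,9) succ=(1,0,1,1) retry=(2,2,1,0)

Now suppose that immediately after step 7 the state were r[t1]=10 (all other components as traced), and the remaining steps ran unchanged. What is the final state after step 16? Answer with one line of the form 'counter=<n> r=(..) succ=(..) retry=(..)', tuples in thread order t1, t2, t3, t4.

state after step 7 := counter=10 r=(10,9,9,9) succ=(0,0,0,1) retry=(0,1,1,0)
8 | t1 CAS | counter=11 r=(10,9,9,9) succ=(1,0,0,1) retry=(0,1,1,0)
9 | t1 LOAD | counter=11 r=(11,9,9,9) succ=(1,0,0,1) retry=(0,1,1,0)
10 | t2 LOAD | counter=11 r=(11,11,9,9) succ=(1,0,0,1) retry=(0,1,1,0)
11 | t1 CAS | counter=12 r=(11,11,9,9) succ=(2,0,0,1) retry=(0,1,1,0)
12 | t2 CAS | counter=12 r=(11,11,9,9) succ=(2,0,0,1) retry=(0,2,1,0)
13 | t3 LOAD | counter=12 r=(11,11,12,9) succ=(2,0,0,1) retry=(0,2,1,0)
14 | t1 LOAD | counter=12 r=(12,11,12,9) succ=(2,0,0,1) retry=(0,2,1,0)
15 | t3 CAS | counter=13 r=(12,11,12,9) succ=(2,0,1,1) retry=(0,2,1,0)
16 | t1 CAS | counter=13 r=(12,11,12,9) succ=(2,0,1,1) retry=(1,2,1,0)

counter=13 r=(12,11,12,9) succ=(2,0,1,1) retry=(1,2,1,0)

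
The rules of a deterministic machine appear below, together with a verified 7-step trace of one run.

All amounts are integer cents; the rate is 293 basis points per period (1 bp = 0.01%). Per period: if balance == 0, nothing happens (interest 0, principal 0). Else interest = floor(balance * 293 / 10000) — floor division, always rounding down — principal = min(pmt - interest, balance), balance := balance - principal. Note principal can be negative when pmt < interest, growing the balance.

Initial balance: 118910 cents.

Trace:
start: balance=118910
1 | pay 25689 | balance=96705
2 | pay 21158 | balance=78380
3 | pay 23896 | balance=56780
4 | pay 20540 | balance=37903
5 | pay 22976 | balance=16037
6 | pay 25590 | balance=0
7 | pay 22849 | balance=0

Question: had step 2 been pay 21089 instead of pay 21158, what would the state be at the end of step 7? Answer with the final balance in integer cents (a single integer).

(re-executing from step 2 with the substitution; state before step 2: balance=96705)
2 | pay 21089 | balance=78449
3 | pay 23896 | balance=56851
4 | pay 20540 | balance=37976
5 | pay 22976 | balance=16112
6 | pay 25590 | balance=0
7 | pay 22849 | balance=0

0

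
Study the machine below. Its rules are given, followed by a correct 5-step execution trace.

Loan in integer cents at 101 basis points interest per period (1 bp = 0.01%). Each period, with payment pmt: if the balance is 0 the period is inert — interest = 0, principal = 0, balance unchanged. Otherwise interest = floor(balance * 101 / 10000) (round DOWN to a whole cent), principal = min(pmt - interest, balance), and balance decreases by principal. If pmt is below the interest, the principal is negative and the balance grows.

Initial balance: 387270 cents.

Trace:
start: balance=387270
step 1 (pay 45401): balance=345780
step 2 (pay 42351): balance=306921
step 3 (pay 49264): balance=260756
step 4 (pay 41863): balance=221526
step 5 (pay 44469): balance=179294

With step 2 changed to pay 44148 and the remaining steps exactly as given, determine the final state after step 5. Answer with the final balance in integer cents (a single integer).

177442

(re-executing from step 2 with the substitution; state before step 2: balance=345780)
step 2 (pay 44148): balance=305124
step 3 (pay 49264): balance=258941
step 4 (pay 41863): balance=219693
step 5 (pay 44469): balance=177442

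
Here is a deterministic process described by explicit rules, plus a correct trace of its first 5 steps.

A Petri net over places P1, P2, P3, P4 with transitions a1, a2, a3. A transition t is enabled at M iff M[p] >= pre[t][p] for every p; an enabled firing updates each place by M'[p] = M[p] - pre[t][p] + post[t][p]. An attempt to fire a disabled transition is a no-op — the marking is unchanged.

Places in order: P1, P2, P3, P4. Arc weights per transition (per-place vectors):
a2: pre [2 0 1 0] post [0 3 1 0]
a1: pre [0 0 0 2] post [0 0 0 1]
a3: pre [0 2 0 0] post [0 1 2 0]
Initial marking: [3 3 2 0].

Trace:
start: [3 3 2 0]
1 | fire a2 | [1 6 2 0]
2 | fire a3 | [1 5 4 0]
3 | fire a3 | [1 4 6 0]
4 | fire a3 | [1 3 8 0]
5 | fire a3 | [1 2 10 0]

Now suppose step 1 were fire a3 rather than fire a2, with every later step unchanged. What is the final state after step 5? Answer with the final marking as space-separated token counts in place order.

3 1 6 0

(re-executing from step 1 with the substitution; state before step 1: [3 3 2 0])
1 | fire a3 | [3 2 4 0]
2 | fire a3 | [3 1 6 0]
3 | fire a3 | [3 1 6 0]
4 | fire a3 | [3 1 6 0]
5 | fire a3 | [3 1 6 0]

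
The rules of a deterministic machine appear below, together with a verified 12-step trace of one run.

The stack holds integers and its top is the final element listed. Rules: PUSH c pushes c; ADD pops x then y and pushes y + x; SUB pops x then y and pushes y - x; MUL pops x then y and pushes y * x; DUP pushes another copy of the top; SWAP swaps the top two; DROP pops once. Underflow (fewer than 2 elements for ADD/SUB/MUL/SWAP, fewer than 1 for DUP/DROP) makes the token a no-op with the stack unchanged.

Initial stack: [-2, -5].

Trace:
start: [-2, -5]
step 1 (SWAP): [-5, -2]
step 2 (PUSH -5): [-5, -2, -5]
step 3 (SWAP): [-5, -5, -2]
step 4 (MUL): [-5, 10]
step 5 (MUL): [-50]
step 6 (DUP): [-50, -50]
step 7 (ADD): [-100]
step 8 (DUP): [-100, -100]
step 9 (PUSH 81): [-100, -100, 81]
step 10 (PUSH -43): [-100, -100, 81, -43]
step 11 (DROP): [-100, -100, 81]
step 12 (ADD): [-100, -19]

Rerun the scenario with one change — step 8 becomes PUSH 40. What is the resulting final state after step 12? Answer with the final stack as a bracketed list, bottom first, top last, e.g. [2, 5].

(re-executing from step 8 with the substitution; state before step 8: [-100])
step 8 (PUSH 40): [-100, 40]
step 9 (PUSH 81): [-100, 40, 81]
step 10 (PUSH -43): [-100, 40, 81, -43]
step 11 (DROP): [-100, 40, 81]
step 12 (ADD): [-100, 121]

[-100, 121]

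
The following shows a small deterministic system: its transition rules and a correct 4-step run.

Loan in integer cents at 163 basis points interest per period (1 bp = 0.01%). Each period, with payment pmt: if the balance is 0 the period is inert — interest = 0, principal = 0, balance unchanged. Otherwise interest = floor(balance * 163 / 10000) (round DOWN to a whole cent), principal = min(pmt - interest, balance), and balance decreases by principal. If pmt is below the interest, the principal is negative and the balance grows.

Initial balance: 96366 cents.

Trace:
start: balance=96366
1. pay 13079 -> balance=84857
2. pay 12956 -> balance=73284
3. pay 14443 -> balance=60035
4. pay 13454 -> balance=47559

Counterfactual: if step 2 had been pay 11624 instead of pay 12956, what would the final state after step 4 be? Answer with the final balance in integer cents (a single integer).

(re-executing from step 2 with the substitution; state before step 2: balance=84857)
2. pay 11624 -> balance=74616
3. pay 14443 -> balance=61389
4. pay 13454 -> balance=48935

48935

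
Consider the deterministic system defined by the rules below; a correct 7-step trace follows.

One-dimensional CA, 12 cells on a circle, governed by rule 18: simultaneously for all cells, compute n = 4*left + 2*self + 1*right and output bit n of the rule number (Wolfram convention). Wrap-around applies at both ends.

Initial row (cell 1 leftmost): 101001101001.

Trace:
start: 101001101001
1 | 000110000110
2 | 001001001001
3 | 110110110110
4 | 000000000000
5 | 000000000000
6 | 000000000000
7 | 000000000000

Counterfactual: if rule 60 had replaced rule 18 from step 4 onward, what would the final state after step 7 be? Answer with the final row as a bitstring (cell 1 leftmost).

101101101101

(re-executing steps 4..7 under rule 60; state before step 4: 110110110110)
4 | 101101101101
5 | 011011011011
6 | 110110110110
7 | 101101101101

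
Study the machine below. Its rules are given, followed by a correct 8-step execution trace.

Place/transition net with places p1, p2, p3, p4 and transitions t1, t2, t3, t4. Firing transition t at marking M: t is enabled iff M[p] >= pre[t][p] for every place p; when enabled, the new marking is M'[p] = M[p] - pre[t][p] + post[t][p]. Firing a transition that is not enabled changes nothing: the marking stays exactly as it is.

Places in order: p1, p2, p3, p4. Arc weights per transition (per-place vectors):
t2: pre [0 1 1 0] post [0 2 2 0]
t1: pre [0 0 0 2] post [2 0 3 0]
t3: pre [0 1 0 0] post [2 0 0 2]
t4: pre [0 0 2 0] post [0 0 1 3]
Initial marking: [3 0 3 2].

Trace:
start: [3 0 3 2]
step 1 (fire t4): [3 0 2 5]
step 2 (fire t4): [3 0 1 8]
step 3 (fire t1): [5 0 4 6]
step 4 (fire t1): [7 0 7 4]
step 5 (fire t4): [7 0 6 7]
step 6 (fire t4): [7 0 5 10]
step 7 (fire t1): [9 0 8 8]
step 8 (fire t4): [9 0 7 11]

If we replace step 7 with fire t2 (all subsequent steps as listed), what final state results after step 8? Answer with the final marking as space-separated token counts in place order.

(re-executing from step 7 with the substitution; state before step 7: [7 0 5 10])
step 7 (fire t2): [7 0 5 10]
step 8 (fire t4): [7 0 4 13]

7 0 4 13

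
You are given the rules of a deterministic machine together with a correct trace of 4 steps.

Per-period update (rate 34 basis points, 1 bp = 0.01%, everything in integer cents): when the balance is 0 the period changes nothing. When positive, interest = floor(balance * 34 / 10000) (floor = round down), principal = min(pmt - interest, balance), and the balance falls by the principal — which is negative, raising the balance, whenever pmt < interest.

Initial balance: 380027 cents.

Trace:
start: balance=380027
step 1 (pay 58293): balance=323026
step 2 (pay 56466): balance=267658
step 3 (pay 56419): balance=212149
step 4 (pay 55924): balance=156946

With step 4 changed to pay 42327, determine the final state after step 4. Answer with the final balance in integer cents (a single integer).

(re-executing from step 4 with the substitution; state before step 4: balance=212149)
step 4 (pay 42327): balance=170543

170543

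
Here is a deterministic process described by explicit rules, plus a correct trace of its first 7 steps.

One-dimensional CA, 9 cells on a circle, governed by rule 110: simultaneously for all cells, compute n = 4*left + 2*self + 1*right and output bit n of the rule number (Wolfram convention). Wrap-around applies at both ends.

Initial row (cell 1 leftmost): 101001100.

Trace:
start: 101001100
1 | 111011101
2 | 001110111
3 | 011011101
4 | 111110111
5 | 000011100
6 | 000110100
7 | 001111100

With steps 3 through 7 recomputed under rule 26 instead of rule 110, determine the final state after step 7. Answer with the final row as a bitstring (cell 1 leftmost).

(re-executing steps 3..7 under rule 26; state before step 3: 001110111)
3 | 111000100
4 | 100101011
5 | 011000010
6 | 110100101
7 | 000011001

000011001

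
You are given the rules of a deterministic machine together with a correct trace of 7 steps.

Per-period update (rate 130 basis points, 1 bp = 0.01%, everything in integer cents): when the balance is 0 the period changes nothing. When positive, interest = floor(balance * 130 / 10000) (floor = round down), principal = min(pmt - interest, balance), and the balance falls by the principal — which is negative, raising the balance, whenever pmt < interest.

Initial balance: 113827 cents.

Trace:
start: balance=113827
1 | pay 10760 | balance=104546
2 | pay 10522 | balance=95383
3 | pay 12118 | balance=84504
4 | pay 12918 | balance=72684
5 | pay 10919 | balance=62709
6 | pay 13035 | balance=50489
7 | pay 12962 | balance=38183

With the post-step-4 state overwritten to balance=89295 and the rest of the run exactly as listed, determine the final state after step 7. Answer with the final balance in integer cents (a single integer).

55449

state after step 4 := balance=89295
5 | pay 10919 | balance=79536
6 | pay 13035 | balance=67534
7 | pay 12962 | balance=55449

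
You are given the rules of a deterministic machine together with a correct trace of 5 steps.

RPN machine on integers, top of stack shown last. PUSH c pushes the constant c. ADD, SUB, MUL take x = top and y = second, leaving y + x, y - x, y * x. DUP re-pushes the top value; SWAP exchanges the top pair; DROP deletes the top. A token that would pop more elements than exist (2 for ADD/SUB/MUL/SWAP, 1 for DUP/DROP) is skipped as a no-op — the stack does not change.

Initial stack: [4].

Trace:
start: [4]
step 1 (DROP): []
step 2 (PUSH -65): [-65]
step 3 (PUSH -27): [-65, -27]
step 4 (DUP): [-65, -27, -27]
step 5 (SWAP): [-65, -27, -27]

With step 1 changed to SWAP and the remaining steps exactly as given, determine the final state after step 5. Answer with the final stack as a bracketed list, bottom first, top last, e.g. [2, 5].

[4, -65, -27, -27]

(re-executing from step 1 with the substitution; state before step 1: [4])
step 1 (SWAP): [4]
step 2 (PUSH -65): [4, -65]
step 3 (PUSH -27): [4, -65, -27]
step 4 (DUP): [4, -65, -27, -27]
step 5 (SWAP): [4, -65, -27, -27]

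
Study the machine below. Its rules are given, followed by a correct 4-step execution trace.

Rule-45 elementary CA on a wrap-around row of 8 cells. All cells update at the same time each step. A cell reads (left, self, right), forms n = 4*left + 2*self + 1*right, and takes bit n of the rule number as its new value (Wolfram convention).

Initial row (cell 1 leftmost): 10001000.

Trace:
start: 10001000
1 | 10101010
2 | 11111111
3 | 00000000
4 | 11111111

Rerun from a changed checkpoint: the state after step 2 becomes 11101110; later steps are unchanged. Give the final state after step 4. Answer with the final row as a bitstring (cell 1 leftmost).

00010001

state after step 2 := 11101110
3 | 10011001
4 | 00010001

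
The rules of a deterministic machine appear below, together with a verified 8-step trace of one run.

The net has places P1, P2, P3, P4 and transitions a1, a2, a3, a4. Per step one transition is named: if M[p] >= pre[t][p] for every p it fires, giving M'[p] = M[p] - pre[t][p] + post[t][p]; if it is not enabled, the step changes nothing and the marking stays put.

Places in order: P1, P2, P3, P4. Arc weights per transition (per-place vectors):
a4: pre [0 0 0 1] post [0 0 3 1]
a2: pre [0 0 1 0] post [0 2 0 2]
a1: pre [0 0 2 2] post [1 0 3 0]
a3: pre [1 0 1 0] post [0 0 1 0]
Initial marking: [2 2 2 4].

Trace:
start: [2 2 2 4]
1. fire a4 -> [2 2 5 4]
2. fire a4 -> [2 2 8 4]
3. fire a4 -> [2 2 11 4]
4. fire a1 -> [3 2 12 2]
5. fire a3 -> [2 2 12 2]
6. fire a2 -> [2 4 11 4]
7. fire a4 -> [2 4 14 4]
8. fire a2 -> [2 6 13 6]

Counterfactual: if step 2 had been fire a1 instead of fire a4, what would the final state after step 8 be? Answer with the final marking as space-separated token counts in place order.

3 6 11 4

(re-executing from step 2 with the substitution; state before step 2: [2 2 5 4])
2. fire a1 -> [3 2 6 2]
3. fire a4 -> [3 2 9 2]
4. fire a1 -> [4 2 10 0]
5. fire a3 -> [3 2 10 0]
6. fire a2 -> [3 4 9 2]
7. fire a4 -> [3 4 12 2]
8. fire a2 -> [3 6 11 4]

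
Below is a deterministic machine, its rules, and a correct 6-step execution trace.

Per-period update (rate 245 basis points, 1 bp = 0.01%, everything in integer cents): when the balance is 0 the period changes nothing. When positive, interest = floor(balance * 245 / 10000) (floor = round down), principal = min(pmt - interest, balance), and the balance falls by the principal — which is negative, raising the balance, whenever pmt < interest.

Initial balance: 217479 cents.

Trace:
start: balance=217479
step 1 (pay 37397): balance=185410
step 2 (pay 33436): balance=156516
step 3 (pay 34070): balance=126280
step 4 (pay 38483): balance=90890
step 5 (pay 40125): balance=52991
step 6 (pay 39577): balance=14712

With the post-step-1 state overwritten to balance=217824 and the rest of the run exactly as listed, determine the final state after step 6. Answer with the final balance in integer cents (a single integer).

51297

state after step 1 := balance=217824
step 2 (pay 33436): balance=189724
step 3 (pay 34070): balance=160302
step 4 (pay 38483): balance=125746
step 5 (pay 40125): balance=88701
step 6 (pay 39577): balance=51297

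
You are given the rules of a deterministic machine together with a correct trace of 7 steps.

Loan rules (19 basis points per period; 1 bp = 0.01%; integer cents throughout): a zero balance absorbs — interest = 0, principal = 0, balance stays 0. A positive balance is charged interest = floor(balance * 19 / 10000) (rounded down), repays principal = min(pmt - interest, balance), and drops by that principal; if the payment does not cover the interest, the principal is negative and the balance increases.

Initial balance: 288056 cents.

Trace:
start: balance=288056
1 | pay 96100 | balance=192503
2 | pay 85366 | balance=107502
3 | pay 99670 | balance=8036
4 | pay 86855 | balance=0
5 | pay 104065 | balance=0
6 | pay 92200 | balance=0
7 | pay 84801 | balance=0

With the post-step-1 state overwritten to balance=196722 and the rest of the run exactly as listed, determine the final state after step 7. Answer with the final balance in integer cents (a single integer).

0

state after step 1 := balance=196722
2 | pay 85366 | balance=111729
3 | pay 99670 | balance=12271
4 | pay 86855 | balance=0
5 | pay 104065 | balance=0
6 | pay 92200 | balance=0
7 | pay 84801 | balance=0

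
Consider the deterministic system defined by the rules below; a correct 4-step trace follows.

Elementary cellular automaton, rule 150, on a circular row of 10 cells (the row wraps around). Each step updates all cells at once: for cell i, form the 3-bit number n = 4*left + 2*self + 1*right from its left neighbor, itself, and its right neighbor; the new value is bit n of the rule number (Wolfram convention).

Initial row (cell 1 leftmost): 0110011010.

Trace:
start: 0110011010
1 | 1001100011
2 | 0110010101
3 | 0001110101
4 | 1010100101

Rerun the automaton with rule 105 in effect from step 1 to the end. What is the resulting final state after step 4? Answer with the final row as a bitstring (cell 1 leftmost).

(re-executing steps 1..4 under rule 105; state before step 1: 0110011010)
1 | 0110011100
2 | 0110010101
3 | 1110001010
4 | 1010100101

1010100101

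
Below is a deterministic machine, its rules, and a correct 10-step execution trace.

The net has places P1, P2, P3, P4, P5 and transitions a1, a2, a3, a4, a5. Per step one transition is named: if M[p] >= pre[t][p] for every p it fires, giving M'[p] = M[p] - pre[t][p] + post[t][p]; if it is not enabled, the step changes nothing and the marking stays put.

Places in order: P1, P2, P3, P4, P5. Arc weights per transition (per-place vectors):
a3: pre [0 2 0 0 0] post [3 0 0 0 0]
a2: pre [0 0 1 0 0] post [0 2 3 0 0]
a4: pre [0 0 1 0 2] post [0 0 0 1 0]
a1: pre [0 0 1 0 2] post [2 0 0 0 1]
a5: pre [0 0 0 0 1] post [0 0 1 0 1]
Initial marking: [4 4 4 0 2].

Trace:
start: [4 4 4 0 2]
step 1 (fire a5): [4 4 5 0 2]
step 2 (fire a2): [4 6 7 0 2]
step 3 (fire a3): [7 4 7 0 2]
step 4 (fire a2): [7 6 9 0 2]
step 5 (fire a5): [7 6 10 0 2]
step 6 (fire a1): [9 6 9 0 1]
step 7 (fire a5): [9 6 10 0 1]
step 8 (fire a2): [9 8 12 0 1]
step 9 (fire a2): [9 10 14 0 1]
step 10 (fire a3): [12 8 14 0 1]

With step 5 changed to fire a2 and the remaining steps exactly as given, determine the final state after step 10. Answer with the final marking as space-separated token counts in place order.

(re-executing from step 5 with the substitution; state before step 5: [7 6 9 0 2])
step 5 (fire a2): [7 8 11 0 2]
step 6 (fire a1): [9 8 10 0 1]
step 7 (fire a5): [9 8 11 0 1]
step 8 (fire a2): [9 10 13 0 1]
step 9 (fire a2): [9 12 15 0 1]
step 10 (fire a3): [12 10 15 0 1]

12 10 15 0 1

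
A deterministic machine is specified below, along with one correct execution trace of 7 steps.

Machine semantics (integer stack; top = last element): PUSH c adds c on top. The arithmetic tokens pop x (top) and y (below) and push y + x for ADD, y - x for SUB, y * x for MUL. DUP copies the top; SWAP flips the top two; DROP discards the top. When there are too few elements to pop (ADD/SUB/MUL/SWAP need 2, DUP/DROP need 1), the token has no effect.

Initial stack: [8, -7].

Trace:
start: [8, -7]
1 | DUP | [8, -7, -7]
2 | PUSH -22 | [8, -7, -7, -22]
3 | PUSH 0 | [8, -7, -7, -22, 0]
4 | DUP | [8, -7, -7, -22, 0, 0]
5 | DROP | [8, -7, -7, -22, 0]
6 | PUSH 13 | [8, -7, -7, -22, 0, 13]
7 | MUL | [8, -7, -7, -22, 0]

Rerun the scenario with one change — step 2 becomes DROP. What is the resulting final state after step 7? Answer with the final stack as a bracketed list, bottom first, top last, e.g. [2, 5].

(re-executing from step 2 with the substitution; state before step 2: [8, -7, -7])
2 | DROP | [8, -7]
3 | PUSH 0 | [8, -7, 0]
4 | DUP | [8, -7, 0, 0]
5 | DROP | [8, -7, 0]
6 | PUSH 13 | [8, -7, 0, 13]
7 | MUL | [8, -7, 0]

[8, -7, 0]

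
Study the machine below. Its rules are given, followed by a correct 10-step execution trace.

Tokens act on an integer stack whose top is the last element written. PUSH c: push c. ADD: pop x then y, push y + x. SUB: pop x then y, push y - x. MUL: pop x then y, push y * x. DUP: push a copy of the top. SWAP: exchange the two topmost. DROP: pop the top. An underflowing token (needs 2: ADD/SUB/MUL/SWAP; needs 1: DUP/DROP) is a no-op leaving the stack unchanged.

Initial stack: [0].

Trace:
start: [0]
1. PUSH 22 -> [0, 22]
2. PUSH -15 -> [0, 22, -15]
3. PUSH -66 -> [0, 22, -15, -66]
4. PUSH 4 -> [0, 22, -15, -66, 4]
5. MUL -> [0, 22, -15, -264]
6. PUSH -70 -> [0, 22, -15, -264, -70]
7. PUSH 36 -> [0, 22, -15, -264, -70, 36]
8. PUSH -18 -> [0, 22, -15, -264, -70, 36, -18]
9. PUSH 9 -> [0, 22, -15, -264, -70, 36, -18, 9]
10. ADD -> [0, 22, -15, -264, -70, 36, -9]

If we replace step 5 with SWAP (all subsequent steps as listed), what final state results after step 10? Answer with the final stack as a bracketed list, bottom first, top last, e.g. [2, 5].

(re-executing from step 5 with the substitution; state before step 5: [0, 22, -15, -66, 4])
5. SWAP -> [0, 22, -15, 4, -66]
6. PUSH -70 -> [0, 22, -15, 4, -66, -70]
7. PUSH 36 -> [0, 22, -15, 4, -66, -70, 36]
8. PUSH -18 -> [0, 22, -15, 4, -66, -70, 36, -18]
9. PUSH 9 -> [0, 22, -15, 4, -66, -70, 36, -18, 9]
10. ADD -> [0, 22, -15, 4, -66, -70, 36, -9]

[0, 22, -15, 4, -66, -70, 36, -9]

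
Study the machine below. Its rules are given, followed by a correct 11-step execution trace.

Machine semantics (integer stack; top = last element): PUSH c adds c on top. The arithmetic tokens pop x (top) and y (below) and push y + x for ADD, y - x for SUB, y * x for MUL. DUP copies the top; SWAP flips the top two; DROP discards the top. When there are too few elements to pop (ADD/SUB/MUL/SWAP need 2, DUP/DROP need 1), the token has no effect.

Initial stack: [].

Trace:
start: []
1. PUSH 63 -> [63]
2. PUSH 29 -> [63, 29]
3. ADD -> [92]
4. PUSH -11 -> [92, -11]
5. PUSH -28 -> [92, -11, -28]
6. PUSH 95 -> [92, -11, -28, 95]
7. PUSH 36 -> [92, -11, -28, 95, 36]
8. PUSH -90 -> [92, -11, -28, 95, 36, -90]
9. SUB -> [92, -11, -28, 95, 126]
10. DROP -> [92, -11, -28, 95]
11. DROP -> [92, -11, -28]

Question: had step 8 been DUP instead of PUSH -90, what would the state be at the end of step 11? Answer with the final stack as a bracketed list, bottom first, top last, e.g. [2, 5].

(re-executing from step 8 with the substitution; state before step 8: [92, -11, -28, 95, 36])
8. DUP -> [92, -11, -28, 95, 36, 36]
9. SUB -> [92, -11, -28, 95, 0]
10. DROP -> [92, -11, -28, 95]
11. DROP -> [92, -11, -28]

[92, -11, -28]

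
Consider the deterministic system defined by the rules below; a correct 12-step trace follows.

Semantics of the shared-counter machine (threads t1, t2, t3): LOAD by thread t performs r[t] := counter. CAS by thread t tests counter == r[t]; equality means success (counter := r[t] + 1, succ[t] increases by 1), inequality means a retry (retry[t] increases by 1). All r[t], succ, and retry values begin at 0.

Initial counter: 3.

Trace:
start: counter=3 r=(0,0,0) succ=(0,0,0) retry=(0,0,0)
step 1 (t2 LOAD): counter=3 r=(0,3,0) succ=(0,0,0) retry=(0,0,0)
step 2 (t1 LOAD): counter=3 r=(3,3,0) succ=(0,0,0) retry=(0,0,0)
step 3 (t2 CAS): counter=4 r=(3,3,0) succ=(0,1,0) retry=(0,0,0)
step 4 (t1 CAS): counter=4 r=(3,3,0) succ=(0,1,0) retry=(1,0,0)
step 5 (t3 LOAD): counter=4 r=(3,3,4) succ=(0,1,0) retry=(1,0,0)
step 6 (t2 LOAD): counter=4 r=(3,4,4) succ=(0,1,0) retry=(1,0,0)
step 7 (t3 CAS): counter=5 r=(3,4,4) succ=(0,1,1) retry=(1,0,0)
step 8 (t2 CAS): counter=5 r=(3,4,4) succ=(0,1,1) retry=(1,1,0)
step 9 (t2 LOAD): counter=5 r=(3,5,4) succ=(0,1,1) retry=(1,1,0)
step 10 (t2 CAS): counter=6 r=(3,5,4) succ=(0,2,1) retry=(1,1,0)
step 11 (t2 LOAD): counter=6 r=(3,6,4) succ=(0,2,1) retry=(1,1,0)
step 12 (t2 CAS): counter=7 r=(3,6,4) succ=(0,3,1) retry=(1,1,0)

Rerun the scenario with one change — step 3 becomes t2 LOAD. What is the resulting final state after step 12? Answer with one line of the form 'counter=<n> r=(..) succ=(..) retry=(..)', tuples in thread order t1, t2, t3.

counter=7 r=(3,6,4) succ=(1,2,1) retry=(0,1,0)

(re-executing from step 3 with the substitution; state before step 3: counter=3 r=(3,3,0) succ=(0,0,0) retry=(0,0,0))
step 3 (t2 LOAD): counter=3 r=(3,3,0) succ=(0,0,0) retry=(0,0,0)
step 4 (t1 CAS): counter=4 r=(3,3,0) succ=(1,0,0) retry=(0,0,0)
step 5 (t3 LOAD): counter=4 r=(3,3,4) succ=(1,0,0) retry=(0,0,0)
step 6 (t2 LOAD): counter=4 r=(3,4,4) succ=(1,0,0) retry=(0,0,0)
step 7 (t3 CAS): counter=5 r=(3,4,4) succ=(1,0,1) retry=(0,0,0)
step 8 (t2 CAS): counter=5 r=(3,4,4) succ=(1,0,1) retry=(0,1,0)
step 9 (t2 LOAD): counter=5 r=(3,5,4) succ=(1,0,1) retry=(0,1,0)
step 10 (t2 CAS): counter=6 r=(3,5,4) succ=(1,1,1) retry=(0,1,0)
step 11 (t2 LOAD): counter=6 r=(3,6,4) succ=(1,1,1) retry=(0,1,0)
step 12 (t2 CAS): counter=7 r=(3,6,4) succ=(1,2,1) retry=(0,1,0)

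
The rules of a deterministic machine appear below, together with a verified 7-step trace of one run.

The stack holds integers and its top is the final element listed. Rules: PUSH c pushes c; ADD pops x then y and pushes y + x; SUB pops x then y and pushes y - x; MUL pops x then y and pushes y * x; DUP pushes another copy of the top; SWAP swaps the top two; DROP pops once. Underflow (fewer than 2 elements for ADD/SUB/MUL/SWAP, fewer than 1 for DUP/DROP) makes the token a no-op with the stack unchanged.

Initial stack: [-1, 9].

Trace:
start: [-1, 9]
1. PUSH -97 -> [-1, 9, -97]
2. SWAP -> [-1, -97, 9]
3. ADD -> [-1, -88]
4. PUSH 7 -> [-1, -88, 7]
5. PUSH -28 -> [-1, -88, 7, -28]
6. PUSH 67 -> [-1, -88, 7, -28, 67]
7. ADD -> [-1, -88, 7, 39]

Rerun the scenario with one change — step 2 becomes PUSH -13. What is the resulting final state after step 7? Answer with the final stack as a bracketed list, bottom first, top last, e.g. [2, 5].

(re-executing from step 2 with the substitution; state before step 2: [-1, 9, -97])
2. PUSH -13 -> [-1, 9, -97, -13]
3. ADD -> [-1, 9, -110]
4. PUSH 7 -> [-1, 9, -110, 7]
5. PUSH -28 -> [-1, 9, -110, 7, -28]
6. PUSH 67 -> [-1, 9, -110, 7, -28, 67]
7. ADD -> [-1, 9, -110, 7, 39]

[-1, 9, -110, 7, 39]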